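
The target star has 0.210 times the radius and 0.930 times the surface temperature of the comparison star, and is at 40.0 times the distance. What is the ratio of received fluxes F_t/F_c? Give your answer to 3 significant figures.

L_t/L_c = (R_t/R_c)²(T_t/T_c)⁴ = (0.210)² × (0.930)⁴ = 0.03299.
F_t/F_c = (L_t/L_c)/(d_t/d_c)² = 0.03299 / (40.0)² = 2.062×10^-5.

2.06×10^-5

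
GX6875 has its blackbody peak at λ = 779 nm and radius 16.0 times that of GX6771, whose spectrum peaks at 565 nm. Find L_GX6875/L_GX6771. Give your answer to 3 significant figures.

70.8

Wien's law gives T ∝ 1/λ_max, so T_GX6875/T_GX6771 = λ_GX6771/λ_GX6875 = 565/779 = 0.7253.
Then L ∝ R²T⁴ gives L_GX6875/L_GX6771 = (16.0)² × (0.7253)⁴ = 256.0 × 0.2767 = 70.84.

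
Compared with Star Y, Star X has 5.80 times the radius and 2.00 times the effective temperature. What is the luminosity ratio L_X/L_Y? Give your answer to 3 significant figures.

From the Stefan–Boltzmann law, L ∝ R²T⁴, so
L_X/L_Y = (R_X/R_Y)² (T_X/T_Y)⁴ = (5.80)² × (2.00)⁴ = 33.64 × 16.00 = 538.2.

538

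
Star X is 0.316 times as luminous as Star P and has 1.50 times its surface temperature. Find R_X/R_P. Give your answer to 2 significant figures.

L ∝ R²T⁴ gives R ∝ √L / T², so
R_X/R_P = √(0.316) / (1.50)² = 0.5621 / 2.250 = 0.2498.

0.25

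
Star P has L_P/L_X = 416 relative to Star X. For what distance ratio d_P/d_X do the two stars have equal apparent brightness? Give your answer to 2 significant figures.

20

Equal flux requires L_P/d_P² = L_X/d_X², so d_P/d_X = √(L_P/L_X)
= √(416) = 20.40.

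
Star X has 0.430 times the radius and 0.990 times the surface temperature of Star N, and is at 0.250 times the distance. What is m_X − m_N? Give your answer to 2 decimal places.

L_X/L_N = (0.430)²(0.990)⁴ = 0.1776.
F_X/F_N = (L_X/L_N)/(d_X/d_N)² = 0.1776/0.06250 = 2.842.
m_X − m_N = −2.5 log₁₀(2.842) = -1.13.

-1.13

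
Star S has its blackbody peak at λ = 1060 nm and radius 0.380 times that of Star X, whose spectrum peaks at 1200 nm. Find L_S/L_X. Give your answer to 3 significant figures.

Wien's law gives T ∝ 1/λ_max, so T_S/T_X = λ_X/λ_S = 1200/1060 = 1.132.
Then L ∝ R²T⁴ gives L_S/L_X = (0.380)² × (1.132)⁴ = 0.1444 × 1.642 = 0.2372.

0.237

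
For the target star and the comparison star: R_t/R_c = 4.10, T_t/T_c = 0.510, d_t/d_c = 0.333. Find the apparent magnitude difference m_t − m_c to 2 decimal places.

-2.53

L_t/L_c = (4.10)²(0.510)⁴ = 1.137.
F_t/F_c = (L_t/L_c)/(d_t/d_c)² = 1.137/0.1109 = 10.26.
m_t − m_c = −2.5 log₁₀(10.26) = -2.53.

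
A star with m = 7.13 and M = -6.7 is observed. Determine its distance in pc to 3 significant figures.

5.83×10^3 pc

m − M = 5 log₁₀(d/10 pc)
7.13 − (-6.7) = 13.83 = 5 log₁₀(d/10)
d = 10 × 10^(13.83/5) = 10 × 10^2.766 = 5834 pc.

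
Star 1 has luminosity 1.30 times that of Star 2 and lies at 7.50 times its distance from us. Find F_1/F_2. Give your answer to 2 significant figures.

F = L/(4πd²), so F_1/F_2 = (L_1/L_2) / (d_1/d_2)²
= 1.30 / (7.50)² = 1.30 / 56.25 = 0.02311.

0.023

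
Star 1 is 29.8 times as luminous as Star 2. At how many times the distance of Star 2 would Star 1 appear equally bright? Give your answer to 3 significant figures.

Equal flux requires L_1/d_1² = L_2/d_2², so d_1/d_2 = √(L_1/L_2)
= √(29.8) = 5.459.

5.46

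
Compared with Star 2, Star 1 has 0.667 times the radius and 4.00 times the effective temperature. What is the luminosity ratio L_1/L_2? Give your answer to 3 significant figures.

114

From the Stefan–Boltzmann law, L ∝ R²T⁴, so
L_1/L_2 = (R_1/R_2)² (T_1/T_2)⁴ = (0.667)² × (4.00)⁴ = 0.4449 × 256.0 = 113.9.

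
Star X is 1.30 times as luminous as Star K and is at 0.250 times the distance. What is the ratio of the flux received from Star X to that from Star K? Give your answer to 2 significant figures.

F = L/(4πd²), so F_X/F_K = (L_X/L_K) / (d_X/d_K)²
= 1.30 / (0.250)² = 1.30 / 0.06250 = 20.80.

21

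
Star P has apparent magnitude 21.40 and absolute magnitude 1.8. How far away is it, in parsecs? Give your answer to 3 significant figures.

8.32×10^4 pc

m − M = 5 log₁₀(d/10 pc)
21.40 − (1.8) = 19.60 = 5 log₁₀(d/10)
d = 10 × 10^(19.60/5) = 10 × 10^3.920 = 8.318×10^4 pc.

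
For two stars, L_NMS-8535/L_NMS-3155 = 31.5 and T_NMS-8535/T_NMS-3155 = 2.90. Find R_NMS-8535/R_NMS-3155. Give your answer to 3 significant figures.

L ∝ R²T⁴ gives R ∝ √L / T², so
R_NMS-8535/R_NMS-3155 = √(31.5) / (2.90)² = 5.612 / 8.410 = 0.6674.

0.667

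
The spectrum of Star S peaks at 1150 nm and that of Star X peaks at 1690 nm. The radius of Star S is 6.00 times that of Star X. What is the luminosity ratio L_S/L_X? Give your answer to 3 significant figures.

168

Wien's law gives T ∝ 1/λ_max, so T_S/T_X = λ_X/λ_S = 1690/1150 = 1.470.
Then L ∝ R²T⁴ gives L_S/L_X = (6.00)² × (1.470)⁴ = 36.00 × 4.664 = 167.9.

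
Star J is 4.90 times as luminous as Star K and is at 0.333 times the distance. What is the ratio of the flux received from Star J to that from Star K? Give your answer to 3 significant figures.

F = L/(4πd²), so F_J/F_K = (L_J/L_K) / (d_J/d_K)²
= 4.90 / (0.333)² = 4.90 / 0.1109 = 44.19.

44.2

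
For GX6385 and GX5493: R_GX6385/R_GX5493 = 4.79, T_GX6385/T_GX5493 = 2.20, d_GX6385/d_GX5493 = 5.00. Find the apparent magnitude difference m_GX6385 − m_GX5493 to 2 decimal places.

-3.33

L_GX6385/L_GX5493 = (4.79)²(2.20)⁴ = 537.5.
F_GX6385/F_GX5493 = (L_GX6385/L_GX5493)/(d_GX6385/d_GX5493)² = 537.5/25.00 = 21.50.
m_GX6385 − m_GX5493 = −2.5 log₁₀(21.50) = -3.33.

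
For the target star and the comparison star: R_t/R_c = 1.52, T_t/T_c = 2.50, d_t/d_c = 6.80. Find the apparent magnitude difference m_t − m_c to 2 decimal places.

L_t/L_c = (1.52)²(2.50)⁴ = 90.25.
F_t/F_c = (L_t/L_c)/(d_t/d_c)² = 90.25/46.24 = 1.952.
m_t − m_c = −2.5 log₁₀(1.952) = -0.73.

-0.73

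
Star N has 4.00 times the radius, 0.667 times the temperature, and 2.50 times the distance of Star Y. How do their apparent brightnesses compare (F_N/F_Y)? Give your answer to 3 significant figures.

0.507

L_N/L_Y = (R_N/R_Y)²(T_N/T_Y)⁴ = (4.00)² × (0.667)⁴ = 3.167.
F_N/F_Y = (L_N/L_Y)/(d_N/d_Y)² = 3.167 / (2.50)² = 0.5067.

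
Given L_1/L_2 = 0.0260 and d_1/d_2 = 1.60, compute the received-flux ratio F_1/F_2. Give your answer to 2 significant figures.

F = L/(4πd²), so F_1/F_2 = (L_1/L_2) / (d_1/d_2)²
= 0.0260 / (1.60)² = 0.0260 / 2.560 = 0.01016.

0.010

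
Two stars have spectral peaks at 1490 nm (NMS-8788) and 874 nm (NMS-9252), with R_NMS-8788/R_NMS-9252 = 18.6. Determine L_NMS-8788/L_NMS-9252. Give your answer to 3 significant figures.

Wien's law gives T ∝ 1/λ_max, so T_NMS-8788/T_NMS-9252 = λ_NMS-9252/λ_NMS-8788 = 874/1490 = 0.5866.
Then L ∝ R²T⁴ gives L_NMS-8788/L_NMS-9252 = (18.6)² × (0.5866)⁴ = 346.0 × 0.1184 = 40.96.

41.0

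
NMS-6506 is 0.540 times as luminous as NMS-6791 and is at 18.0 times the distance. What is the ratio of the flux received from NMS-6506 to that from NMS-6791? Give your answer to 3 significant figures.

F = L/(4πd²), so F_NMS-6506/F_NMS-6791 = (L_NMS-6506/L_NMS-6791) / (d_NMS-6506/d_NMS-6791)²
= 0.540 / (18.0)² = 0.540 / 324.0 = 0.001667.

0.00167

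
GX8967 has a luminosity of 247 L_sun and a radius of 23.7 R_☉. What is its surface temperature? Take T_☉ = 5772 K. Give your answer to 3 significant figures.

T/T_☉ = (L/L_☉)^(1/4) / (R/R_☉)^(1/2)
T = 5772 × (247)^(1/4) / √(23.7) = 5772 × 3.964 / 4.868 = 4700 K.

4.70×10^3 K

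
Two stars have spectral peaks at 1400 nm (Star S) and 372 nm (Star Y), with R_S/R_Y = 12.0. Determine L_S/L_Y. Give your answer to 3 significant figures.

0.718

Wien's law gives T ∝ 1/λ_max, so T_S/T_Y = λ_Y/λ_S = 372/1400 = 0.2657.
Then L ∝ R²T⁴ gives L_S/L_Y = (12.0)² × (0.2657)⁴ = 144.0 × 0.004985 = 0.7178.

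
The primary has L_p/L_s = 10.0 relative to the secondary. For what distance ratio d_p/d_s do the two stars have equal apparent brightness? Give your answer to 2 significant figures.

3.2

Equal flux requires L_p/d_p² = L_s/d_s², so d_p/d_s = √(L_p/L_s)
= √(10.0) = 3.162.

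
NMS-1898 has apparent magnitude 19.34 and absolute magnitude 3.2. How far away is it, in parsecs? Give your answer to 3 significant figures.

1.69×10^4 pc

m − M = 5 log₁₀(d/10 pc)
19.34 − (3.2) = 16.14 = 5 log₁₀(d/10)
d = 10 × 10^(16.14/5) = 10 × 10^3.228 = 1.690×10^4 pc.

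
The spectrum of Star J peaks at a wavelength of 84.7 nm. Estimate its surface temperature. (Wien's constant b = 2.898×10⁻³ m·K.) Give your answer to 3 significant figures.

3.42×10^4 K

T = b/λ_max = 2.898×10⁻³ / (84.7×10⁻⁹) = 3.421×10^4 K.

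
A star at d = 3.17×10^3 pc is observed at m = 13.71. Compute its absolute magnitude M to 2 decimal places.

1.20

M = m − 5 log₁₀(d/10 pc) = 13.71 − 5 log₁₀(3.17×10^3/10)
  = 13.71 − 5 × 2.501 = 13.71 − 12.51 = 1.20.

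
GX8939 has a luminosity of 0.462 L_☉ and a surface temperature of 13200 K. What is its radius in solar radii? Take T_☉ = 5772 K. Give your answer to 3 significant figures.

R/R_☉ = √(L/L_☉) / (T/T_☉)² = √(0.462) / (2.287)²
       = 0.6797 / 5.230 = 0.1300.

0.130 solar radii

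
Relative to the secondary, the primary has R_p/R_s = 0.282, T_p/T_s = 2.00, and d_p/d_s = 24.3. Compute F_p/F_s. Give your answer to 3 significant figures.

0.00215

L_p/L_s = (R_p/R_s)²(T_p/T_s)⁴ = (0.282)² × (2.00)⁴ = 1.272.
F_p/F_s = (L_p/L_s)/(d_p/d_s)² = 1.272 / (24.3)² = 0.002155.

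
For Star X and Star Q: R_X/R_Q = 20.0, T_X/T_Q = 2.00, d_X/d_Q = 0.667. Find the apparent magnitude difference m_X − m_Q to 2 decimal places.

L_X/L_Q = (20.0)²(2.00)⁴ = 6400.
F_X/F_Q = (L_X/L_Q)/(d_X/d_Q)² = 6400/0.4449 = 1.439×10^4.
m_X − m_Q = −2.5 log₁₀(1.439×10^4) = -10.39.

-10.39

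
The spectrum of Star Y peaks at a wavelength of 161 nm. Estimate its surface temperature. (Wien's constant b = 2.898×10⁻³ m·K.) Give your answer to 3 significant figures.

1.80×10^4 K

T = b/λ_max = 2.898×10⁻³ / (161×10⁻⁹) = 1.800×10^4 K.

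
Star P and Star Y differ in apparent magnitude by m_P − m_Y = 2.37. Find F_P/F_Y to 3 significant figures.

0.113

F_P/F_Y = 10^(−(m_P − m_Y)/2.5) = 10^(-2.37/2.5) = 10^-0.948 = 0.1127.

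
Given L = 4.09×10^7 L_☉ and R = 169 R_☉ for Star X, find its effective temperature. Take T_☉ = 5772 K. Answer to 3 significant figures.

T/T_☉ = (L/L_☉)^(1/4) / (R/R_☉)^(1/2)
T = 5772 × (4.09×10^7)^(1/4) / √(169) = 5772 × 79.97 / 13.00 = 3.551×10^4 K.

3.55×10^4 K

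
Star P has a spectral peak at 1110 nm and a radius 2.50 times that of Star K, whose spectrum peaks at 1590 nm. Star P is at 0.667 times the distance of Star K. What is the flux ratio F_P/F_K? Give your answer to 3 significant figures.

Wien's law: T_P/T_K = λ_K/λ_P = 1590/1110 = 1.432.
L_P/L_K = (R_P/R_K)²(T_P/T_K)⁴ = (2.50)²(1.432)⁴ = 26.31.
F_P/F_K = (L_P/L_K)/(d_P/d_K)² = 26.31/(0.667)² = 59.15.

59.1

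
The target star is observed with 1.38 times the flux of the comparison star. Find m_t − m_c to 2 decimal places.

m_t − m_c = −2.5 log₁₀(F_t/F_c) = −2.5 log₁₀(1.38) = −2.5 × (0.140) = -0.350.

-0.35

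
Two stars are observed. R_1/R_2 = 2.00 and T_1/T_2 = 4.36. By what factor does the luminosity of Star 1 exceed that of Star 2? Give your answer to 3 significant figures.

1.45×10^3

From the Stefan–Boltzmann law, L ∝ R²T⁴, so
L_1/L_2 = (R_1/R_2)² (T_1/T_2)⁴ = (2.00)² × (4.36)⁴ = 4.000 × 361.4 = 1445.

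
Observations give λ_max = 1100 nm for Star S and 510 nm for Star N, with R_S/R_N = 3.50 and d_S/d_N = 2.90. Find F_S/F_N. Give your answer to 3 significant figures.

0.0673

Wien's law: T_S/T_N = λ_N/λ_S = 510/1100 = 0.4636.
L_S/L_N = (R_S/R_N)²(T_S/T_N)⁴ = (3.50)²(0.4636)⁴ = 0.5660.
F_S/F_N = (L_S/L_N)/(d_S/d_N)² = 0.5660/(2.90)² = 0.06731.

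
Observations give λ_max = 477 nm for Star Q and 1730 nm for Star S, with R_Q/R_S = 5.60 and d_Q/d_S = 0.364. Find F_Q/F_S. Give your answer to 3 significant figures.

Wien's law: T_Q/T_S = λ_S/λ_Q = 1730/477 = 3.627.
L_Q/L_S = (R_Q/R_S)²(T_Q/T_S)⁴ = (5.60)²(3.627)⁴ = 5426.
F_Q/F_S = (L_Q/L_S)/(d_Q/d_S)² = 5426/(0.364)² = 4.095×10^4.

4.10×10^4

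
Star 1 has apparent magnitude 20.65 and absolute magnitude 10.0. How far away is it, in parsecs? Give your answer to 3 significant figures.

m − M = 5 log₁₀(d/10 pc)
20.65 − (10.0) = 10.65 = 5 log₁₀(d/10)
d = 10 × 10^(10.65/5) = 10 × 10^2.130 = 1349 pc.

1.35×10^3 pc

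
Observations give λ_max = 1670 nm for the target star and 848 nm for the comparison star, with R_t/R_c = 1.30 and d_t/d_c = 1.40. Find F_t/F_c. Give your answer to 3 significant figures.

0.0573

Wien's law: T_t/T_c = λ_c/λ_t = 848/1670 = 0.5078.
L_t/L_c = (R_t/R_c)²(T_t/T_c)⁴ = (1.30)²(0.5078)⁴ = 0.1124.
F_t/F_c = (L_t/L_c)/(d_t/d_c)² = 0.1124/(1.40)² = 0.05733.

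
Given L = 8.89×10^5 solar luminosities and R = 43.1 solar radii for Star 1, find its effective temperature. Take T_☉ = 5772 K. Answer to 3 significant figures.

2.70×10^4 K

T/T_☉ = (L/L_☉)^(1/4) / (R/R_☉)^(1/2)
T = 5772 × (8.89×10^5)^(1/4) / √(43.1) = 5772 × 30.71 / 6.565 = 2.700×10^4 K.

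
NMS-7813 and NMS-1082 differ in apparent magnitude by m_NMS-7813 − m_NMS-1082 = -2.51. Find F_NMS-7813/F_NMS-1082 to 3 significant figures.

10.1

F_NMS-7813/F_NMS-1082 = 10^(−(m_NMS-7813 − m_NMS-1082)/2.5) = 10^(2.51/2.5) = 10^1.004 = 10.09.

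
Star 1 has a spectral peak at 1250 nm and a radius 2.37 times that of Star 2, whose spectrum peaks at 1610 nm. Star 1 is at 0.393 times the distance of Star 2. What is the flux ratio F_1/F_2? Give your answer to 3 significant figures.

100

Wien's law: T_1/T_2 = λ_2/λ_1 = 1610/1250 = 1.288.
L_1/L_2 = (R_1/R_2)²(T_1/T_2)⁴ = (2.37)²(1.288)⁴ = 15.46.
F_1/F_2 = (L_1/L_2)/(d_1/d_2)² = 15.46/(0.393)² = 100.1.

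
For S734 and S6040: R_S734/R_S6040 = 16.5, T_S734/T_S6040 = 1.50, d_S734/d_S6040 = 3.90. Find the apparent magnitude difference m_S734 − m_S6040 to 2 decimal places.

L_S734/L_S6040 = (16.5)²(1.50)⁴ = 1378.
F_S734/F_S6040 = (L_S734/L_S6040)/(d_S734/d_S6040)² = 1378/15.21 = 90.62.
m_S734 − m_S6040 = −2.5 log₁₀(90.62) = -4.89.

-4.89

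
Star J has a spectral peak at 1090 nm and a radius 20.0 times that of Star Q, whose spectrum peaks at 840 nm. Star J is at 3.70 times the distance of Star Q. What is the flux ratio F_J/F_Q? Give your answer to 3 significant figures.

10.3

Wien's law: T_J/T_Q = λ_Q/λ_J = 840/1090 = 0.7706.
L_J/L_Q = (R_J/R_Q)²(T_J/T_Q)⁴ = (20.0)²(0.7706)⁴ = 141.1.
F_J/F_Q = (L_J/L_Q)/(d_J/d_Q)² = 141.1/(3.70)² = 10.31.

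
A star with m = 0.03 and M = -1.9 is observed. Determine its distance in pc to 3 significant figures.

m − M = 5 log₁₀(d/10 pc)
0.03 − (-1.9) = 1.93 = 5 log₁₀(d/10)
d = 10 × 10^(1.93/5) = 10 × 10^0.386 = 24.32 pc.

24.3 pc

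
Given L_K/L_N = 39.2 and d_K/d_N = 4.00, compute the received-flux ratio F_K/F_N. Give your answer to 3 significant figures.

F = L/(4πd²), so F_K/F_N = (L_K/L_N) / (d_K/d_N)²
= 39.2 / (4.00)² = 39.2 / 16.00 = 2.450.

2.45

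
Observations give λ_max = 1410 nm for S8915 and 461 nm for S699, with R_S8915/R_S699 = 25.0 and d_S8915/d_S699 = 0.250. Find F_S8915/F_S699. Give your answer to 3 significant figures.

114

Wien's law: T_S8915/T_S699 = λ_S699/λ_S8915 = 461/1410 = 0.3270.
L_S8915/L_S699 = (R_S8915/R_S699)²(T_S8915/T_S699)⁴ = (25.0)²(0.3270)⁴ = 7.142.
F_S8915/F_S699 = (L_S8915/L_S699)/(d_S8915/d_S699)² = 7.142/(0.250)² = 114.3.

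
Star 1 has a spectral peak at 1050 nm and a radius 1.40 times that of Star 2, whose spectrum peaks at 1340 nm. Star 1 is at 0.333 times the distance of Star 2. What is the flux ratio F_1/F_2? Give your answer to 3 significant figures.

46.9

Wien's law: T_1/T_2 = λ_2/λ_1 = 1340/1050 = 1.276.
L_1/L_2 = (R_1/R_2)²(T_1/T_2)⁴ = (1.40)²(1.276)⁴ = 5.199.
F_1/F_2 = (L_1/L_2)/(d_1/d_2)² = 5.199/(0.333)² = 46.88.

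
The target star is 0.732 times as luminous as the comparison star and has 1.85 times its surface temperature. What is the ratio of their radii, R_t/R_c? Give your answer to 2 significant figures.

0.25

L ∝ R²T⁴ gives R ∝ √L / T², so
R_t/R_c = √(0.732) / (1.85)² = 0.8556 / 3.423 = 0.2500.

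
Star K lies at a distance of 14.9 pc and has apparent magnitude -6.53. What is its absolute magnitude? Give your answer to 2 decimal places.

M = m − 5 log₁₀(d/10 pc) = -6.53 − 5 log₁₀(14.9/10)
  = -6.53 − 5 × 0.173 = -6.53 − 0.87 = -7.40.

-7.40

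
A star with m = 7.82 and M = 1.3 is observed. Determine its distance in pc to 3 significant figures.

m − M = 5 log₁₀(d/10 pc)
7.82 − (1.3) = 6.52 = 5 log₁₀(d/10)
d = 10 × 10^(6.52/5) = 10 × 10^1.304 = 201.4 pc.

201 pc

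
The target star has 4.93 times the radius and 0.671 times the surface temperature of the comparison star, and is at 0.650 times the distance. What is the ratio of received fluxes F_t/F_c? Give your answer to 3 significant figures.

L_t/L_c = (R_t/R_c)²(T_t/T_c)⁴ = (4.93)² × (0.671)⁴ = 4.927.
F_t/F_c = (L_t/L_c)/(d_t/d_c)² = 4.927 / (0.650)² = 11.66.

11.7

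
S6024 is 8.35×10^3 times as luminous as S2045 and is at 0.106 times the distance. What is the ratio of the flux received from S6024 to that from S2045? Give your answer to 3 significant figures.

7.43×10^5

F = L/(4πd²), so F_S6024/F_S2045 = (L_S6024/L_S2045) / (d_S6024/d_S2045)²
= 8.35×10^3 / (0.106)² = 8.35×10^3 / 0.01124 = 7.431×10^5.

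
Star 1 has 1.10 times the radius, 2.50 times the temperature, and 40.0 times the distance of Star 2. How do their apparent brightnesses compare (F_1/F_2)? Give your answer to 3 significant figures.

L_1/L_2 = (R_1/R_2)²(T_1/T_2)⁴ = (1.10)² × (2.50)⁴ = 47.27.
F_1/F_2 = (L_1/L_2)/(d_1/d_2)² = 47.27 / (40.0)² = 0.02954.

0.0295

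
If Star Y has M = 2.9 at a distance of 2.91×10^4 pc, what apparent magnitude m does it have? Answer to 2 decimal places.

m = M + 5 log₁₀(d/10 pc) = 2.9 + 5 log₁₀(2.91×10^4/10)
  = 2.9 + 5 × 3.464 = 2.9 + 17.32 = 20.22.

20.22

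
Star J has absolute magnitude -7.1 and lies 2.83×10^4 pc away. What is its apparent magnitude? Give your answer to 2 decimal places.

10.16

m = M + 5 log₁₀(d/10 pc) = -7.1 + 5 log₁₀(2.83×10^4/10)
  = -7.1 + 5 × 3.452 = -7.1 + 17.26 = 10.16.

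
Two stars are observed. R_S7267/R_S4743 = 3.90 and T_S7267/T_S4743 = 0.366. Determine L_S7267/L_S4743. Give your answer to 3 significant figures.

From the Stefan–Boltzmann law, L ∝ R²T⁴, so
L_S7267/L_S4743 = (R_S7267/R_S4743)² (T_S7267/T_S4743)⁴ = (3.90)² × (0.366)⁴ = 15.21 × 0.01794 = 0.2729.

0.273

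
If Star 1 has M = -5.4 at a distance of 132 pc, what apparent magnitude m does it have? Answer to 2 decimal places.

m = M + 5 log₁₀(d/10 pc) = -5.4 + 5 log₁₀(132/10)
  = -5.4 + 5 × 1.121 = -5.4 + 5.60 = 0.20.

0.20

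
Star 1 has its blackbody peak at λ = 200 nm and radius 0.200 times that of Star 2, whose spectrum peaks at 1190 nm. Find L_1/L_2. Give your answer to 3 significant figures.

50.1

Wien's law gives T ∝ 1/λ_max, so T_1/T_2 = λ_2/λ_1 = 1190/200 = 5.950.
Then L ∝ R²T⁴ gives L_1/L_2 = (0.200)² × (5.950)⁴ = 0.04000 × 1253 = 50.13.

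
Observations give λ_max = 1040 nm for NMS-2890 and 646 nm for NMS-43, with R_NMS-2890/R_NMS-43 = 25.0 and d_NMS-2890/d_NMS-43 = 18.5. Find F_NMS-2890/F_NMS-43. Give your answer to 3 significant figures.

0.272

Wien's law: T_NMS-2890/T_NMS-43 = λ_NMS-43/λ_NMS-2890 = 646/1040 = 0.6212.
L_NMS-2890/L_NMS-43 = (R_NMS-2890/R_NMS-43)²(T_NMS-2890/T_NMS-43)⁴ = (25.0)²(0.6212)⁴ = 93.04.
F_NMS-2890/F_NMS-43 = (L_NMS-2890/L_NMS-43)/(d_NMS-2890/d_NMS-43)² = 93.04/(18.5)² = 0.2719.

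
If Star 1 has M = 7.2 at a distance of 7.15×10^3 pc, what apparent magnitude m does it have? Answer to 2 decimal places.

m = M + 5 log₁₀(d/10 pc) = 7.2 + 5 log₁₀(7.15×10^3/10)
  = 7.2 + 5 × 2.854 = 7.2 + 14.27 = 21.47.

21.47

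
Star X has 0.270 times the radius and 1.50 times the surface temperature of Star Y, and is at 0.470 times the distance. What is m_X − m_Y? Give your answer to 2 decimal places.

-0.56

L_X/L_Y = (0.270)²(1.50)⁴ = 0.3691.
F_X/F_Y = (L_X/L_Y)/(d_X/d_Y)² = 0.3691/0.2209 = 1.671.
m_X − m_Y = −2.5 log₁₀(1.671) = -0.56.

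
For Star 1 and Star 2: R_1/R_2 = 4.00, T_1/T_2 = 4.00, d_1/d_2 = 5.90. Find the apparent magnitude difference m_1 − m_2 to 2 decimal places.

L_1/L_2 = (4.00)²(4.00)⁴ = 4096.
F_1/F_2 = (L_1/L_2)/(d_1/d_2)² = 4096/34.81 = 117.7.
m_1 − m_2 = −2.5 log₁₀(117.7) = -5.18.

-5.18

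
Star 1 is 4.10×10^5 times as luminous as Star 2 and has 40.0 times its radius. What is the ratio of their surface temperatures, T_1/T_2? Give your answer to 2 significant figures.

L ∝ R²T⁴ gives T ∝ (L/R²)^(1/4), so
T_1/T_2 = (4.10×10^5 / 40.0²)^(1/4) = (256.2)^(1/4) = 4.001.

4.0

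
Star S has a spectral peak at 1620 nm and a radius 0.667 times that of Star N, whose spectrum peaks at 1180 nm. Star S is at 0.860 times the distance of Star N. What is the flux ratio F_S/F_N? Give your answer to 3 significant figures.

0.169

Wien's law: T_S/T_N = λ_N/λ_S = 1180/1620 = 0.7284.
L_S/L_N = (R_S/R_N)²(T_S/T_N)⁴ = (0.667)²(0.7284)⁴ = 0.1252.
F_S/F_N = (L_S/L_N)/(d_S/d_N)² = 0.1252/(0.860)² = 0.1693.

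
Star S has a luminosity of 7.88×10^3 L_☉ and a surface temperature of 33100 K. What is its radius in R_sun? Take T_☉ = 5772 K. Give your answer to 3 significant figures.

R/R_☉ = √(L/L_☉) / (T/T_☉)² = √(7.88×10^3) / (5.735)²
       = 88.77 / 32.89 = 2.699.

2.70 R_sun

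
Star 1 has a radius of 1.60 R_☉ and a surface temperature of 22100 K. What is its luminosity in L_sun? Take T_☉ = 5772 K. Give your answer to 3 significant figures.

L/L_☉ = (R/R_☉)² (T/T_☉)⁴ = (1.60)² × (22100/5772)⁴
       = 2.560 × (3.829)⁴ = 2.560 × 214.9 = 550.2.

550 L_sun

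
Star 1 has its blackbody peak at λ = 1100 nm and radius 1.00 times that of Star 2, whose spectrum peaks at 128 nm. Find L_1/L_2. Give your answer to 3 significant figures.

Wien's law gives T ∝ 1/λ_max, so T_1/T_2 = λ_2/λ_1 = 128/1100 = 0.1164.
Then L ∝ R²T⁴ gives L_1/L_2 = (1.00)² × (0.1164)⁴ = 1.000 × 1.833×10^-4 = 1.833×10^-4.

1.83×10^-4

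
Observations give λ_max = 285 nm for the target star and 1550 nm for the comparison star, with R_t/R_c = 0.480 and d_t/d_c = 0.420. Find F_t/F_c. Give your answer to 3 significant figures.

Wien's law: T_t/T_c = λ_c/λ_t = 1550/285 = 5.439.
L_t/L_c = (R_t/R_c)²(T_t/T_c)⁴ = (0.480)²(5.439)⁴ = 201.6.
F_t/F_c = (L_t/L_c)/(d_t/d_c)² = 201.6/(0.420)² = 1143.

1.14×10^3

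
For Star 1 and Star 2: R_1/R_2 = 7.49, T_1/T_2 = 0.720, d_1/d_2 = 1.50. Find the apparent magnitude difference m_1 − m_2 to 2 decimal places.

L_1/L_2 = (7.49)²(0.720)⁴ = 15.08.
F_1/F_2 = (L_1/L_2)/(d_1/d_2)² = 15.08/2.250 = 6.701.
m_1 − m_2 = −2.5 log₁₀(6.701) = -2.07.

-2.07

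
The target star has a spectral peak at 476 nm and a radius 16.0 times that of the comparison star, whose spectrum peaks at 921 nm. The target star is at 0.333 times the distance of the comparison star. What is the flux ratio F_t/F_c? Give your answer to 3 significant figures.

Wien's law: T_t/T_c = λ_c/λ_t = 921/476 = 1.935.
L_t/L_c = (R_t/R_c)²(T_t/T_c)⁴ = (16.0)²(1.935)⁴ = 3588.
F_t/F_c = (L_t/L_c)/(d_t/d_c)² = 3588/(0.333)² = 3.236×10^4.

3.24×10^4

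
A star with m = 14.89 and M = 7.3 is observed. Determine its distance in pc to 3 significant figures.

m − M = 5 log₁₀(d/10 pc)
14.89 − (7.3) = 7.59 = 5 log₁₀(d/10)
d = 10 × 10^(7.59/5) = 10 × 10^1.518 = 329.6 pc.

330 pc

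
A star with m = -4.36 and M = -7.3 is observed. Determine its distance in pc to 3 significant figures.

38.7 pc

m − M = 5 log₁₀(d/10 pc)
-4.36 − (-7.3) = 2.94 = 5 log₁₀(d/10)
d = 10 × 10^(2.94/5) = 10 × 10^0.588 = 38.73 pc.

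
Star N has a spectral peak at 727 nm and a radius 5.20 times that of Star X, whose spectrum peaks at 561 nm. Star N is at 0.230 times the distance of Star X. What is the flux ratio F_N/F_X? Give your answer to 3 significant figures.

181

Wien's law: T_N/T_X = λ_X/λ_N = 561/727 = 0.7717.
L_N/L_X = (R_N/R_X)²(T_N/T_X)⁴ = (5.20)²(0.7717)⁴ = 9.588.
F_N/F_X = (L_N/L_X)/(d_N/d_X)² = 9.588/(0.230)² = 181.2.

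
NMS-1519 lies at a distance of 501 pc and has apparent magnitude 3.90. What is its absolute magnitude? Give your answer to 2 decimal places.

M = m − 5 log₁₀(d/10 pc) = 3.90 − 5 log₁₀(501/10)
  = 3.90 − 5 × 1.700 = 3.90 − 8.50 = -4.60.

-4.60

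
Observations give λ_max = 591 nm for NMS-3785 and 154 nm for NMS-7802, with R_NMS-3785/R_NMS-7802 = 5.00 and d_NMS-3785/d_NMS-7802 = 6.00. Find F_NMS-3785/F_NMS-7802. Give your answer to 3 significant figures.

0.00320

Wien's law: T_NMS-3785/T_NMS-7802 = λ_NMS-7802/λ_NMS-3785 = 154/591 = 0.2606.
L_NMS-3785/L_NMS-7802 = (R_NMS-3785/R_NMS-7802)²(T_NMS-3785/T_NMS-7802)⁴ = (5.00)²(0.2606)⁴ = 0.1153.
F_NMS-3785/F_NMS-7802 = (L_NMS-3785/L_NMS-7802)/(d_NMS-3785/d_NMS-7802)² = 0.1153/(6.00)² = 0.003202.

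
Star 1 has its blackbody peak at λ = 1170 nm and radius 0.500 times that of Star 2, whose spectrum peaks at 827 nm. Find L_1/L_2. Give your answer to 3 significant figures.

0.0624

Wien's law gives T ∝ 1/λ_max, so T_1/T_2 = λ_2/λ_1 = 827/1170 = 0.7068.
Then L ∝ R²T⁴ gives L_1/L_2 = (0.500)² × (0.7068)⁴ = 0.2500 × 0.2496 = 0.06240.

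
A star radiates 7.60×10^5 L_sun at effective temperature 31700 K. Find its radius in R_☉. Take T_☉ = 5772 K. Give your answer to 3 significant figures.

R/R_☉ = √(L/L_☉) / (T/T_☉)² = √(7.60×10^5) / (5.492)²
       = 871.8 / 30.16 = 28.90.

28.9 R_☉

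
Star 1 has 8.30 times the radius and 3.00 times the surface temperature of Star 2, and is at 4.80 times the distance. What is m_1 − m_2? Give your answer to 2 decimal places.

L_1/L_2 = (8.30)²(3.00)⁴ = 5580.
F_1/F_2 = (L_1/L_2)/(d_1/d_2)² = 5580/23.04 = 242.2.
m_1 − m_2 = −2.5 log₁₀(242.2) = -5.96.

-5.96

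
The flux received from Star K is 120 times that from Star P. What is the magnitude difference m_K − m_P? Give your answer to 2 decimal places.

m_K − m_P = −2.5 log₁₀(F_K/F_P) = −2.5 log₁₀(120) = −2.5 × (2.079) = -5.198.

-5.20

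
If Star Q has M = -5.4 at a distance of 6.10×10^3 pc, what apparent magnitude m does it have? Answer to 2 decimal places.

8.53

m = M + 5 log₁₀(d/10 pc) = -5.4 + 5 log₁₀(6.10×10^3/10)
  = -5.4 + 5 × 2.785 = -5.4 + 13.93 = 8.53.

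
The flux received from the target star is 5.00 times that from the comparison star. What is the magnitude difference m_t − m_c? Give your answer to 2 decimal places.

-1.75

m_t − m_c = −2.5 log₁₀(F_t/F_c) = −2.5 log₁₀(5.00) = −2.5 × (0.699) = -1.747.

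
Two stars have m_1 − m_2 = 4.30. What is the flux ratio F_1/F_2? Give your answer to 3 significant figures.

F_1/F_2 = 10^(−(m_1 − m_2)/2.5) = 10^(-4.30/2.5) = 10^-1.720 = 0.01905.

0.0191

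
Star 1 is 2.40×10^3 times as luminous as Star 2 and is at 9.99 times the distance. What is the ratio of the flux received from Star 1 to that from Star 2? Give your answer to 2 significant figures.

F = L/(4πd²), so F_1/F_2 = (L_1/L_2) / (d_1/d_2)²
= 2.40×10^3 / (9.99)² = 2.40×10^3 / 99.80 = 24.05.

24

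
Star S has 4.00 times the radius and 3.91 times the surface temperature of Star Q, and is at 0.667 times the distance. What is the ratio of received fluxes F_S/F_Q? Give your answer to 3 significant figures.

8.41×10^3

L_S/L_Q = (R_S/R_Q)²(T_S/T_Q)⁴ = (4.00)² × (3.91)⁴ = 3740.
F_S/F_Q = (L_S/L_Q)/(d_S/d_Q)² = 3740 / (0.667)² = 8406.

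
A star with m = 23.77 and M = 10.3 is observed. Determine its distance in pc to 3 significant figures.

m − M = 5 log₁₀(d/10 pc)
23.77 − (10.3) = 13.47 = 5 log₁₀(d/10)
d = 10 × 10^(13.47/5) = 10 × 10^2.694 = 4943 pc.

4.94×10^3 pc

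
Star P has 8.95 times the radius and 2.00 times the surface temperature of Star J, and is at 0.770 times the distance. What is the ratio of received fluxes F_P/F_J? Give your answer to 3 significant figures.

L_P/L_J = (R_P/R_J)²(T_P/T_J)⁴ = (8.95)² × (2.00)⁴ = 1282.
F_P/F_J = (L_P/L_J)/(d_P/d_J)² = 1282 / (0.770)² = 2162.

2.16×10^3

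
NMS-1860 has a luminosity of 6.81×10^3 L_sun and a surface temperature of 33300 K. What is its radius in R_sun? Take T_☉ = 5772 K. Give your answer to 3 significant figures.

2.48 R_sun

R/R_☉ = √(L/L_☉) / (T/T_☉)² = √(6.81×10^3) / (5.769)²
       = 82.52 / 33.28 = 2.479.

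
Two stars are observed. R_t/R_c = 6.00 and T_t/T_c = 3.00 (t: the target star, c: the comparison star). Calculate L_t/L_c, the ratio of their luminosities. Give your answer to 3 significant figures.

From the Stefan–Boltzmann law, L ∝ R²T⁴, so
L_t/L_c = (R_t/R_c)² (T_t/T_c)⁴ = (6.00)² × (3.00)⁴ = 36.00 × 81.00 = 2916.

2.92×10^3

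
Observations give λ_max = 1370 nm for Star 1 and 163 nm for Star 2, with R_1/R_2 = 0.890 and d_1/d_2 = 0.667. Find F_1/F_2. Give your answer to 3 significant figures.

3.57×10^-4

Wien's law: T_1/T_2 = λ_2/λ_1 = 163/1370 = 0.1190.
L_1/L_2 = (R_1/R_2)²(T_1/T_2)⁴ = (0.890)²(0.1190)⁴ = 1.587×10^-4.
F_1/F_2 = (L_1/L_2)/(d_1/d_2)² = 1.587×10^-4/(0.667)² = 3.568×10^-4.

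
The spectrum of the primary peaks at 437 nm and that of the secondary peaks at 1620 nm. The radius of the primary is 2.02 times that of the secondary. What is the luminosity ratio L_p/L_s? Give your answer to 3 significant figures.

771

Wien's law gives T ∝ 1/λ_max, so T_p/T_s = λ_s/λ_p = 1620/437 = 3.707.
Then L ∝ R²T⁴ gives L_p/L_s = (2.02)² × (3.707)⁴ = 4.080 × 188.9 = 770.6.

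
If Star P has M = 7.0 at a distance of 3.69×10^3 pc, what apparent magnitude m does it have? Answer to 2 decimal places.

19.84

m = M + 5 log₁₀(d/10 pc) = 7.0 + 5 log₁₀(3.69×10^3/10)
  = 7.0 + 5 × 2.567 = 7.0 + 12.84 = 19.84.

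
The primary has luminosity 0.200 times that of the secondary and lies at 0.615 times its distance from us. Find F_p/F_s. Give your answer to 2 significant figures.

0.53

F = L/(4πd²), so F_p/F_s = (L_p/L_s) / (d_p/d_s)²
= 0.200 / (0.615)² = 0.200 / 0.3782 = 0.5288.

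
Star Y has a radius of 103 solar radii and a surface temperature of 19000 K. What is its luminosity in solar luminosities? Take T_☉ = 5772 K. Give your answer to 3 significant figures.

L/L_☉ = (R/R_☉)² (T/T_☉)⁴ = (103)² × (19000/5772)⁴
       = 1.061×10^4 × (3.292)⁴ = 1.061×10^4 × 117.4 = 1.246×10^6.

1.25×10^6 solar luminosities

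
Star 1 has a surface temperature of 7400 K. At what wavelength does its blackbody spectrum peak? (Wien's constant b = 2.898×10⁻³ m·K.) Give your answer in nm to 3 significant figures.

392 nm

λ_max = b/T = 2.898×10⁻³ / 7400 = 3.92×10^-7 m = 391.6 nm.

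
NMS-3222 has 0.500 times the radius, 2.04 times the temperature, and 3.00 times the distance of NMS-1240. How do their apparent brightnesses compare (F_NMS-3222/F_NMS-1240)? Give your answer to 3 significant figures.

L_NMS-3222/L_NMS-1240 = (R_NMS-3222/R_NMS-1240)²(T_NMS-3222/T_NMS-1240)⁴ = (0.500)² × (2.04)⁴ = 4.330.
F_NMS-3222/F_NMS-1240 = (L_NMS-3222/L_NMS-1240)/(d_NMS-3222/d_NMS-1240)² = 4.330 / (3.00)² = 0.4811.

0.481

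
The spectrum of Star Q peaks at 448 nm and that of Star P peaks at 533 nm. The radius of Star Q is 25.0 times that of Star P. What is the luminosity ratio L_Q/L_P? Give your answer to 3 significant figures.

1.25×10^3

Wien's law gives T ∝ 1/λ_max, so T_Q/T_P = λ_P/λ_Q = 533/448 = 1.190.
Then L ∝ R²T⁴ gives L_Q/L_P = (25.0)² × (1.190)⁴ = 625.0 × 2.004 = 1252.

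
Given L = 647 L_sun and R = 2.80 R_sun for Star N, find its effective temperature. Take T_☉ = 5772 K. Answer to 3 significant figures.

1.74×10^4 K

T/T_☉ = (L/L_☉)^(1/4) / (R/R_☉)^(1/2)
T = 5772 × (647)^(1/4) / √(2.80) = 5772 × 5.043 / 1.673 = 1.740×10^4 K.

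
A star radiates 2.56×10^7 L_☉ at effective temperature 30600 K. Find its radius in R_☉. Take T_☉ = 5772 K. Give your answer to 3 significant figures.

180 R_☉

R/R_☉ = √(L/L_☉) / (T/T_☉)² = √(2.56×10^7) / (5.301)²
       = 5060 / 28.11 = 180.0.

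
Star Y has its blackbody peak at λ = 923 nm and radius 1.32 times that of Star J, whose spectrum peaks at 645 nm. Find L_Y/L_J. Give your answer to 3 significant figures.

Wien's law gives T ∝ 1/λ_max, so T_Y/T_J = λ_J/λ_Y = 645/923 = 0.6988.
Then L ∝ R²T⁴ gives L_Y/L_J = (1.32)² × (0.6988)⁴ = 1.742 × 0.2385 = 0.4155.

0.416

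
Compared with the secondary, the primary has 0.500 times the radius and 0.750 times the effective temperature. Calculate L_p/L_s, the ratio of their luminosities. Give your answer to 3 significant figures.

0.0791

From the Stefan–Boltzmann law, L ∝ R²T⁴, so
L_p/L_s = (R_p/R_s)² (T_p/T_s)⁴ = (0.500)² × (0.750)⁴ = 0.2500 × 0.3164 = 0.07910.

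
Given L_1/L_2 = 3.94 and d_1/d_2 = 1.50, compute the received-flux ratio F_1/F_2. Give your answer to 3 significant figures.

1.75

F = L/(4πd²), so F_1/F_2 = (L_1/L_2) / (d_1/d_2)²
= 3.94 / (1.50)² = 3.94 / 2.250 = 1.751.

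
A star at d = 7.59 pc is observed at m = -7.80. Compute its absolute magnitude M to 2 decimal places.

M = m − 5 log₁₀(d/10 pc) = -7.80 − 5 log₁₀(7.59/10)
  = -7.80 − 5 × -0.120 = -7.80 − -0.60 = -7.20.

-7.20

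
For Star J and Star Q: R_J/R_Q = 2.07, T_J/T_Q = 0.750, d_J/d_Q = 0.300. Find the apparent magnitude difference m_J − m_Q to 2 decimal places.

-2.94

L_J/L_Q = (2.07)²(0.750)⁴ = 1.356.
F_J/F_Q = (L_J/L_Q)/(d_J/d_Q)² = 1.356/0.09000 = 15.06.
m_J − m_Q = −2.5 log₁₀(15.06) = -2.94.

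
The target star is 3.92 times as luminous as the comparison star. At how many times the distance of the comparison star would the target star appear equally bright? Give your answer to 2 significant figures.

2.0

Equal flux requires L_t/d_t² = L_c/d_c², so d_t/d_c = √(L_t/L_c)
= √(3.92) = 1.980.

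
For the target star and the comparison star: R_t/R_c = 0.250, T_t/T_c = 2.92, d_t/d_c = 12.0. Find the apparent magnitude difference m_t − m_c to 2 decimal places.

L_t/L_c = (0.250)²(2.92)⁴ = 4.544.
F_t/F_c = (L_t/L_c)/(d_t/d_c)² = 4.544/144.0 = 0.03155.
m_t − m_c = −2.5 log₁₀(0.03155) = 3.75.

3.75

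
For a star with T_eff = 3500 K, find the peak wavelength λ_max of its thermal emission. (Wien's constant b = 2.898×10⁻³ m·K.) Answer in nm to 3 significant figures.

828 nm

λ_max = b/T = 2.898×10⁻³ / 3500 = 8.28×10^-7 m = 828.0 nm.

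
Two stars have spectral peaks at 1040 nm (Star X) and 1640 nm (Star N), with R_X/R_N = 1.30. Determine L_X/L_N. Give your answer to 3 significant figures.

Wien's law gives T ∝ 1/λ_max, so T_X/T_N = λ_N/λ_X = 1640/1040 = 1.577.
Then L ∝ R²T⁴ gives L_X/L_N = (1.30)² × (1.577)⁴ = 1.690 × 6.184 = 10.45.

10.5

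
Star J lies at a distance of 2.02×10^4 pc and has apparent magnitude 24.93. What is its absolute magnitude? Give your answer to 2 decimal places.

M = m − 5 log₁₀(d/10 pc) = 24.93 − 5 log₁₀(2.02×10^4/10)
  = 24.93 − 5 × 3.305 = 24.93 − 16.53 = 8.40.

8.40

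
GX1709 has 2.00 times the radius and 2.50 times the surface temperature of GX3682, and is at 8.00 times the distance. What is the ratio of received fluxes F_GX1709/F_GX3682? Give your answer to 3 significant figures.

L_GX1709/L_GX3682 = (R_GX1709/R_GX3682)²(T_GX1709/T_GX3682)⁴ = (2.00)² × (2.50)⁴ = 156.2.
F_GX1709/F_GX3682 = (L_GX1709/L_GX3682)/(d_GX1709/d_GX3682)² = 156.2 / (8.00)² = 2.441.

2.44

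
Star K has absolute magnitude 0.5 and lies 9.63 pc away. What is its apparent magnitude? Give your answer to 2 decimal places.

m = M + 5 log₁₀(d/10 pc) = 0.5 + 5 log₁₀(9.63/10)
  = 0.5 + 5 × -0.016 = 0.5 + -0.08 = 0.42.

0.42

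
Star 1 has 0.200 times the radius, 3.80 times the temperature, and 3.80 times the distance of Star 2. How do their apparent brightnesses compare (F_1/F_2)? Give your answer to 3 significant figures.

L_1/L_2 = (R_1/R_2)²(T_1/T_2)⁴ = (0.200)² × (3.80)⁴ = 8.341.
F_1/F_2 = (L_1/L_2)/(d_1/d_2)² = 8.341 / (3.80)² = 0.5776.

0.578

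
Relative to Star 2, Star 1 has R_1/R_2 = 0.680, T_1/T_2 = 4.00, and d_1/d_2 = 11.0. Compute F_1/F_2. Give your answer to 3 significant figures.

0.978

L_1/L_2 = (R_1/R_2)²(T_1/T_2)⁴ = (0.680)² × (4.00)⁴ = 118.4.
F_1/F_2 = (L_1/L_2)/(d_1/d_2)² = 118.4 / (11.0)² = 0.9783.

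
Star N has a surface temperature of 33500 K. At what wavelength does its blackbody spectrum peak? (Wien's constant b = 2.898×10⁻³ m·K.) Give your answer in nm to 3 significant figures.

λ_max = b/T = 2.898×10⁻³ / 33500 = 8.65×10^-8 m = 86.51 nm.

86.5 nm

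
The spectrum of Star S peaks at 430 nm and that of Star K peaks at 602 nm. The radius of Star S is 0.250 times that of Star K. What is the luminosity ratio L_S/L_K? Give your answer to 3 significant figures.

Wien's law gives T ∝ 1/λ_max, so T_S/T_K = λ_K/λ_S = 602/430 = 1.400.
Then L ∝ R²T⁴ gives L_S/L_K = (0.250)² × (1.400)⁴ = 0.06250 × 3.842 = 0.2401.

0.240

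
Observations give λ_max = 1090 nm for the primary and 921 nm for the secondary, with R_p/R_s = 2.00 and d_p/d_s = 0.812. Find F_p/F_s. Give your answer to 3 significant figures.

Wien's law: T_p/T_s = λ_s/λ_p = 921/1090 = 0.8450.
L_p/L_s = (R_p/R_s)²(T_p/T_s)⁴ = (2.00)²(0.8450)⁴ = 2.039.
F_p/F_s = (L_p/L_s)/(d_p/d_s)² = 2.039/(0.812)² = 3.092.

3.09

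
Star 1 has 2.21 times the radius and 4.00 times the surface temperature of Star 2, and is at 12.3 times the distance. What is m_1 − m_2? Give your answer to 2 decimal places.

-2.29

L_1/L_2 = (2.21)²(4.00)⁴ = 1250.
F_1/F_2 = (L_1/L_2)/(d_1/d_2)² = 1250/151.3 = 8.264.
m_1 − m_2 = −2.5 log₁₀(8.264) = -2.29.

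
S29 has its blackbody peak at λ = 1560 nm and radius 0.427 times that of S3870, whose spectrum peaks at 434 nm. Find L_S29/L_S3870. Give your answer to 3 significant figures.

0.00109

Wien's law gives T ∝ 1/λ_max, so T_S29/T_S3870 = λ_S3870/λ_S29 = 434/1560 = 0.2782.
Then L ∝ R²T⁴ gives L_S29/L_S3870 = (0.427)² × (0.2782)⁴ = 0.1823 × 0.005990 = 0.001092.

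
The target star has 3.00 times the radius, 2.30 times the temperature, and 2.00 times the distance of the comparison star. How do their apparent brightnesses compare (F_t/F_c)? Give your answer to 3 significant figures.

63.0

L_t/L_c = (R_t/R_c)²(T_t/T_c)⁴ = (3.00)² × (2.30)⁴ = 251.9.
F_t/F_c = (L_t/L_c)/(d_t/d_c)² = 251.9 / (2.00)² = 62.96.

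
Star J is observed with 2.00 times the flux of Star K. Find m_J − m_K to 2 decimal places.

-0.75

m_J − m_K = −2.5 log₁₀(F_J/F_K) = −2.5 log₁₀(2.00) = −2.5 × (0.301) = -0.753.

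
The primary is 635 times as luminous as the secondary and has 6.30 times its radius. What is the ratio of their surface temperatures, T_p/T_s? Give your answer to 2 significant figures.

2.0

L ∝ R²T⁴ gives T ∝ (L/R²)^(1/4), so
T_p/T_s = (635 / 6.30²)^(1/4) = (16.00)^(1/4) = 2.000.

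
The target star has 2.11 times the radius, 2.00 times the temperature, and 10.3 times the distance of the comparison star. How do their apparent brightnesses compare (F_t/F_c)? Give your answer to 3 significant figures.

0.671

L_t/L_c = (R_t/R_c)²(T_t/T_c)⁴ = (2.11)² × (2.00)⁴ = 71.23.
F_t/F_c = (L_t/L_c)/(d_t/d_c)² = 71.23 / (10.3)² = 0.6714.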